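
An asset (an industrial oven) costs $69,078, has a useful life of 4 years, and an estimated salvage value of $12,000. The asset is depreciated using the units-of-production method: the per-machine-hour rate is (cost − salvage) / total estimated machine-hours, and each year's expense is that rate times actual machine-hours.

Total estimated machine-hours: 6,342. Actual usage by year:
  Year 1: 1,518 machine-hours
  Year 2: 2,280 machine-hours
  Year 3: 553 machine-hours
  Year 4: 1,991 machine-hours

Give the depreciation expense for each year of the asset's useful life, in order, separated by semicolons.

$13,662; $20,520; $4,977; $17,919

Depreciable base = $69,078 − $12,000 = $57,078.
Rate = $57,078 / 6,342 machine-hours = $9 per machine-hour.
Year 1: 1,518 × $9 = $13,662. Book value $55,416.
Year 2: 2,280 × $9 = $20,520. Book value $34,896.
Year 3: 553 × $9 = $4,977. Book value $29,919.
Year 4: 1,991 × $9 = $17,919. Book value $12,000.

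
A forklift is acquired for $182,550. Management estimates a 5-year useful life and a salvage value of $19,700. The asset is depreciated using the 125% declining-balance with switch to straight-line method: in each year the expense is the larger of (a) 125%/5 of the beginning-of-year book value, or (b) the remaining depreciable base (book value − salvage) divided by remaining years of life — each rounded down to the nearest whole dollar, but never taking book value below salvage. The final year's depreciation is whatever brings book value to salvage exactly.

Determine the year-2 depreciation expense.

$34,228

Depreciable base = $182,550 − $19,700 = $162,850.
Year 1: DB = ⌊$182,550 × 125%/5⌋ = $45,637; SL = ⌊$162,850/5⌋ = $32,570 → take DB $45,637. Book value $136,913.
Year 2: DB = ⌊$136,913 × 125%/5⌋ = $34,228; SL = ⌊$117,213/4⌋ = $29,303 → take DB $34,228. Book value $102,685.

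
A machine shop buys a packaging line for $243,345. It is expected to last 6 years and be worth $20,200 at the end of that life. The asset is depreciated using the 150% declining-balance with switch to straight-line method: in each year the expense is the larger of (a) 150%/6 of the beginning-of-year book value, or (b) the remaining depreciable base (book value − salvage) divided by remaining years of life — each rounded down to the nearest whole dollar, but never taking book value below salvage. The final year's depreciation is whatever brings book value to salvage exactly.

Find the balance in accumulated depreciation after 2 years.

Depreciable base = $243,345 − $20,200 = $223,145.
Year 1: DB = ⌊$243,345 × 150%/6⌋ = $60,836; SL = ⌊$223,145/6⌋ = $37,190 → take DB $60,836. Book value $182,509.
Year 2: DB = ⌊$182,509 × 150%/6⌋ = $45,627; SL = ⌊$162,309/5⌋ = $32,461 → take DB $45,627. Book value $136,882.
Accumulated through year 2 = $243,345 − $136,882 = $106,463.

$106,463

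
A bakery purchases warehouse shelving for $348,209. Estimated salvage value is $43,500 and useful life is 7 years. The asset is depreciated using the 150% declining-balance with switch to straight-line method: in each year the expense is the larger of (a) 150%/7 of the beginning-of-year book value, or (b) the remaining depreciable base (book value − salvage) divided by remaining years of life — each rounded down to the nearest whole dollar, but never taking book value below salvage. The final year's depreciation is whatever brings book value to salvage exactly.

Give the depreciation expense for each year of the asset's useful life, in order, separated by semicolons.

Depreciable base = $348,209 − $43,500 = $304,709.
Year 1: DB = ⌊$348,209 × 150%/7⌋ = $74,616; SL = ⌊$304,709/7⌋ = $43,529 → take DB $74,616. Book value $273,593.
Year 2: DB = ⌊$273,593 × 150%/7⌋ = $58,627; SL = ⌊$230,093/6⌋ = $38,348 → take DB $58,627. Book value $214,966.
Year 3: DB = ⌊$214,966 × 150%/7⌋ = $46,064; SL = ⌊$171,466/5⌋ = $34,293 → take DB $46,064. Book value $168,902.
Year 4: DB = ⌊$168,902 × 150%/7⌋ = $36,193; SL = ⌊$125,402/4⌋ = $31,350 → take DB $36,193. Book value $132,709.
Year 5: DB = ⌊$132,709 × 150%/7⌋ = $28,437; SL = ⌊$89,209/3⌋ = $29,736 → take SL $29,736. Book value $102,973.
Year 6: DB = ⌊$102,973 × 150%/7⌋ = $22,065; SL = ⌊$59,473/2⌋ = $29,736 → take SL $29,736. Book value $73,237.
Year 7 (final): $73,237 − $43,500 = $29,737. Book value $43,500.

$74,616; $58,627; $46,064; $36,193; $29,736; $29,736; $29,737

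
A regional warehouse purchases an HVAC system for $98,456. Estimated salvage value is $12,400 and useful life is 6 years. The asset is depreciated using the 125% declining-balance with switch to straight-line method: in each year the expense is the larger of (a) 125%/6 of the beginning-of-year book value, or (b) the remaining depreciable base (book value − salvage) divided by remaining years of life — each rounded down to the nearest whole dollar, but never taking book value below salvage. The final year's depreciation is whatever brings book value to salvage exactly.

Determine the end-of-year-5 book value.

Depreciable base = $98,456 − $12,400 = $86,056.
Year 1: DB = ⌊$98,456 × 125%/6⌋ = $20,511; SL = ⌊$86,056/6⌋ = $14,342 → take DB $20,511. Book value $77,945.
Year 2: DB = ⌊$77,945 × 125%/6⌋ = $16,238; SL = ⌊$65,545/5⌋ = $13,109 → take DB $16,238. Book value $61,707.
Year 3: DB = ⌊$61,707 × 125%/6⌋ = $12,855; SL = ⌊$49,307/4⌋ = $12,326 → take DB $12,855. Book value $48,852.
Year 4: DB = ⌊$48,852 × 125%/6⌋ = $10,177; SL = ⌊$36,452/3⌋ = $12,150 → take SL $12,150. Book value $36,702.
Year 5: DB = ⌊$36,702 × 125%/6⌋ = $7,646; SL = ⌊$24,302/2⌋ = $12,151 → take SL $12,151. Book value $24,551.

$24,551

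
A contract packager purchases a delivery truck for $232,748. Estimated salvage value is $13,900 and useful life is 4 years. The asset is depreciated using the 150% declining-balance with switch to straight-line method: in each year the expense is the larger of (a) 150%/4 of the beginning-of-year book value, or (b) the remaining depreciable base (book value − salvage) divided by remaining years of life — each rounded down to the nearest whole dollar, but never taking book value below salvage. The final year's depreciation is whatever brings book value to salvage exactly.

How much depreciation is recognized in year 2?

$54,550

Depreciable base = $232,748 − $13,900 = $218,848.
Year 1: DB = ⌊$232,748 × 150%/4⌋ = $87,280; SL = ⌊$218,848/4⌋ = $54,712 → take DB $87,280. Book value $145,468.
Year 2: DB = ⌊$145,468 × 150%/4⌋ = $54,550; SL = ⌊$131,568/3⌋ = $43,856 → take DB $54,550. Book value $90,918.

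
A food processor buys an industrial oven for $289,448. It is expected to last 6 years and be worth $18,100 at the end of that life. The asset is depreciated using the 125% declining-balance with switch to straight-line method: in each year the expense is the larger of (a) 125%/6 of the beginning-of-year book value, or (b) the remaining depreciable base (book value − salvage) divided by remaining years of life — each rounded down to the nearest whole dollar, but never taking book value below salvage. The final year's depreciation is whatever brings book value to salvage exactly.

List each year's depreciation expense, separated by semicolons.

$60,301; $47,738; $40,827; $40,827; $40,827; $40,828

Depreciable base = $289,448 − $18,100 = $271,348.
Year 1: DB = ⌊$289,448 × 125%/6⌋ = $60,301; SL = ⌊$271,348/6⌋ = $45,224 → take DB $60,301. Book value $229,147.
Year 2: DB = ⌊$229,147 × 125%/6⌋ = $47,738; SL = ⌊$211,047/5⌋ = $42,209 → take DB $47,738. Book value $181,409.
Year 3: DB = ⌊$181,409 × 125%/6⌋ = $37,793; SL = ⌊$163,309/4⌋ = $40,827 → take SL $40,827. Book value $140,582.
Year 4: DB = ⌊$140,582 × 125%/6⌋ = $29,287; SL = ⌊$122,482/3⌋ = $40,827 → take SL $40,827. Book value $99,755.
Year 5: DB = ⌊$99,755 × 125%/6⌋ = $20,782; SL = ⌊$81,655/2⌋ = $40,827 → take SL $40,827. Book value $58,928.
Year 6 (final): $58,928 − $18,100 = $40,828. Book value $18,100.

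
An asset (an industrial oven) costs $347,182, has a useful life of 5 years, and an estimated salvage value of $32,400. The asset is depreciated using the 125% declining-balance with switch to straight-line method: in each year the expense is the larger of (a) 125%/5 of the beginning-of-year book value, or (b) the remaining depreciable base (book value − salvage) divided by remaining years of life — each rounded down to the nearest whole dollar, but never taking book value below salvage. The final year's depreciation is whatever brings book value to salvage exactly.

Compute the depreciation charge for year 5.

$54,297

Depreciable base = $347,182 − $32,400 = $314,782.
Year 1: DB = ⌊$347,182 × 125%/5⌋ = $86,795; SL = ⌊$314,782/5⌋ = $62,956 → take DB $86,795. Book value $260,387.
Year 2: DB = ⌊$260,387 × 125%/5⌋ = $65,096; SL = ⌊$227,987/4⌋ = $56,996 → take DB $65,096. Book value $195,291.
Year 3: DB = ⌊$195,291 × 125%/5⌋ = $48,822; SL = ⌊$162,891/3⌋ = $54,297 → take SL $54,297. Book value $140,994.
Year 4: DB = ⌊$140,994 × 125%/5⌋ = $35,248; SL = ⌊$108,594/2⌋ = $54,297 → take SL $54,297. Book value $86,697.
Year 5 (final): $86,697 − $32,400 = $54,297. Book value $32,400.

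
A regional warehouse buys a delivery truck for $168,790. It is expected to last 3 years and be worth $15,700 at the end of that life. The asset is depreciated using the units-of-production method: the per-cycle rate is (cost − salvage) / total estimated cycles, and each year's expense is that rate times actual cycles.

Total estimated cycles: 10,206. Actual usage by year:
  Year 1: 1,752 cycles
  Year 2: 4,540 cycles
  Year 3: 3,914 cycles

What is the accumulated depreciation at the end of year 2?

Depreciable base = $168,790 − $15,700 = $153,090.
Rate = $153,090 / 10,206 cycles = $15 per cycle.
Year 1: 1,752 × $15 = $26,280. Book value $142,510.
Year 2: 4,540 × $15 = $68,100. Book value $74,410.
Accumulated through year 2 = $168,790 − $74,410 = $94,380.

$94,380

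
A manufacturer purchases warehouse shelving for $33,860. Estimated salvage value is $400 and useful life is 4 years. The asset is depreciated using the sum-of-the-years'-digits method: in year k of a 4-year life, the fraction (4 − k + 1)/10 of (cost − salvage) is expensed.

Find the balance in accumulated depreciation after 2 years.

$23,422

Depreciable base = $33,860 − $400 = $33,460.
Sum of the years' digits = 4+3+2+1 = 10.
Year 1: $33,460 × 4/10 = $13,384. Book value $20,476.
Year 2: $33,460 × 3/10 = $10,038. Book value $10,438.
Accumulated through year 2 = $33,860 − $10,438 = $23,422.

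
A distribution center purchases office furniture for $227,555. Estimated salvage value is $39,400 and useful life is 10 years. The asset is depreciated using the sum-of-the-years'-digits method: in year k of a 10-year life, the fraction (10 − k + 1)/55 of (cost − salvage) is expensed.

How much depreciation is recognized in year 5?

Depreciable base = $227,555 − $39,400 = $188,155.
Sum of the years' digits = 10+9+8+7+6+5+4+3+2+1 = 55.
Year 1: $188,155 × 10/55 = $34,210. Book value $193,345.
Year 2: $188,155 × 9/55 = $30,789. Book value $162,556.
Year 3: $188,155 × 8/55 = $27,368. Book value $135,188.
Year 4: $188,155 × 7/55 = $23,947. Book value $111,241.
Year 5: $188,155 × 6/55 = $20,526. Book value $90,715.

$20,526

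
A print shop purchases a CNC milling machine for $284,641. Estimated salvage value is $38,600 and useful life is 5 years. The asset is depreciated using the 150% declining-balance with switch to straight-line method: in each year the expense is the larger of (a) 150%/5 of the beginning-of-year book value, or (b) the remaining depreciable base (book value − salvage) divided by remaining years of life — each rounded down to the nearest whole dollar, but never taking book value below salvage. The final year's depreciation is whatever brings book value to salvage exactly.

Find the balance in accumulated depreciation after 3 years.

$187,008

Depreciable base = $284,641 − $38,600 = $246,041.
Year 1: DB = ⌊$284,641 × 150%/5⌋ = $85,392; SL = ⌊$246,041/5⌋ = $49,208 → take DB $85,392. Book value $199,249.
Year 2: DB = ⌊$199,249 × 150%/5⌋ = $59,774; SL = ⌊$160,649/4⌋ = $40,162 → take DB $59,774. Book value $139,475.
Year 3: DB = ⌊$139,475 × 150%/5⌋ = $41,842; SL = ⌊$100,875/3⌋ = $33,625 → take DB $41,842. Book value $97,633.
Accumulated through year 3 = $284,641 − $97,633 = $187,008.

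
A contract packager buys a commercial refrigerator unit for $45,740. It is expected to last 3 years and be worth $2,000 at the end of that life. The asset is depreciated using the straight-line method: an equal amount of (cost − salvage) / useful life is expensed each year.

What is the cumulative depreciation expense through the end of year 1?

Depreciable base = $45,740 − $2,000 = $43,740.
Annual expense = $43,740 / 3 = $14,580.
End of year 1: book value $31,160.
Accumulated through year 1 = $45,740 − $31,160 = $14,580.

$14,580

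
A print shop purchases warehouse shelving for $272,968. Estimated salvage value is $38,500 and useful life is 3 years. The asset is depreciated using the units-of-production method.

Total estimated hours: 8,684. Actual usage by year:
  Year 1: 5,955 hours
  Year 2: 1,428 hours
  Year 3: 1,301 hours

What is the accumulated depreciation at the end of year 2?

Depreciable base = $272,968 − $38,500 = $234,468.
Rate = $234,468 / 8,684 hours = $27 per hour.
Year 1: 5,955 × $27 = $160,785. Book value $112,183.
Year 2: 1,428 × $27 = $38,556. Book value $73,627.
Accumulated through year 2 = $272,968 − $73,627 = $199,341.

$199,341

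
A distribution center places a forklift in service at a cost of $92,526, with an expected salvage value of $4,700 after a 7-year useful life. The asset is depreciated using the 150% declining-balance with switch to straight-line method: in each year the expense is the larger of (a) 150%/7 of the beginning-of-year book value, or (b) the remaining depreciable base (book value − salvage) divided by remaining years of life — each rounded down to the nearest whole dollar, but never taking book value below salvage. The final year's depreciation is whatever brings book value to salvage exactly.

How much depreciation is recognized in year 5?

$10,045

Depreciable base = $92,526 − $4,700 = $87,826.
Year 1: DB = ⌊$92,526 × 150%/7⌋ = $19,827; SL = ⌊$87,826/7⌋ = $12,546 → take DB $19,827. Book value $72,699.
Year 2: DB = ⌊$72,699 × 150%/7⌋ = $15,578; SL = ⌊$67,999/6⌋ = $11,333 → take DB $15,578. Book value $57,121.
Year 3: DB = ⌊$57,121 × 150%/7⌋ = $12,240; SL = ⌊$52,421/5⌋ = $10,484 → take DB $12,240. Book value $44,881.
Year 4: DB = ⌊$44,881 × 150%/7⌋ = $9,617; SL = ⌊$40,181/4⌋ = $10,045 → take SL $10,045. Book value $34,836.
Year 5: DB = ⌊$34,836 × 150%/7⌋ = $7,464; SL = ⌊$30,136/3⌋ = $10,045 → take SL $10,045. Book value $24,791.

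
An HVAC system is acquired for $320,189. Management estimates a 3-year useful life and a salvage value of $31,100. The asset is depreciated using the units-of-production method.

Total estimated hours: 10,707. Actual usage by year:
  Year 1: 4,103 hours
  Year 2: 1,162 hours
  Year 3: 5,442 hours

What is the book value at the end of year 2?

$178,034

Depreciable base = $320,189 − $31,100 = $289,089.
Rate = $289,089 / 10,707 hours = $27 per hour.
Year 1: 4,103 × $27 = $110,781. Book value $209,408.
Year 2: 1,162 × $27 = $31,374. Book value $178,034.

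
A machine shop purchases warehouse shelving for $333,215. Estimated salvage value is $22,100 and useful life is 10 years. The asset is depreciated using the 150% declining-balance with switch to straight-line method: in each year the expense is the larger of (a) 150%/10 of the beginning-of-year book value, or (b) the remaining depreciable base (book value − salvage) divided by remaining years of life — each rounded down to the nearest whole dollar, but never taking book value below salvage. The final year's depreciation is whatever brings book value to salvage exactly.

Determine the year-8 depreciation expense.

$25,150

Depreciable base = $333,215 − $22,100 = $311,115.
Year 1: DB = ⌊$333,215 × 150%/10⌋ = $49,982; SL = ⌊$311,115/10⌋ = $31,111 → take DB $49,982. Book value $283,233.
Year 2: DB = ⌊$283,233 × 150%/10⌋ = $42,484; SL = ⌊$261,133/9⌋ = $29,014 → take DB $42,484. Book value $240,749.
Year 3: DB = ⌊$240,749 × 150%/10⌋ = $36,112; SL = ⌊$218,649/8⌋ = $27,331 → take DB $36,112. Book value $204,637.
Year 4: DB = ⌊$204,637 × 150%/10⌋ = $30,695; SL = ⌊$182,537/7⌋ = $26,076 → take DB $30,695. Book value $173,942.
Year 5: DB = ⌊$173,942 × 150%/10⌋ = $26,091; SL = ⌊$151,842/6⌋ = $25,307 → take DB $26,091. Book value $147,851.
Year 6: DB = ⌊$147,851 × 150%/10⌋ = $22,177; SL = ⌊$125,751/5⌋ = $25,150 → take SL $25,150. Book value $122,701.
Year 7: DB = ⌊$122,701 × 150%/10⌋ = $18,405; SL = ⌊$100,601/4⌋ = $25,150 → take SL $25,150. Book value $97,551.
Year 8: DB = ⌊$97,551 × 150%/10⌋ = $14,632; SL = ⌊$75,451/3⌋ = $25,150 → take SL $25,150. Book value $72,401.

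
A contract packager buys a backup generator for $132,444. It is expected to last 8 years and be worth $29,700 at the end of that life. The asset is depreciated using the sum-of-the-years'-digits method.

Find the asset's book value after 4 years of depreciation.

Depreciable base = $132,444 − $29,700 = $102,744.
Sum of the years' digits = 8+7+6+5+4+3+2+1 = 36.
Year 1: $102,744 × 8/36 = $22,832. Book value $109,612.
Year 2: $102,744 × 7/36 = $19,978. Book value $89,634.
Year 3: $102,744 × 6/36 = $17,124. Book value $72,510.
Year 4: $102,744 × 5/36 = $14,270. Book value $58,240.

$58,240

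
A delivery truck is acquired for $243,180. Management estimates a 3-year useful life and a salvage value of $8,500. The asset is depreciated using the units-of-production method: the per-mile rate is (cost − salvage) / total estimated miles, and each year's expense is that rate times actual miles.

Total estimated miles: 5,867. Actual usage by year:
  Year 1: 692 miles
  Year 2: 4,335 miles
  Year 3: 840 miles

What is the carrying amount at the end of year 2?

$42,100

Depreciable base = $243,180 − $8,500 = $234,680.
Rate = $234,680 / 5,867 miles = $40 per mile.
Year 1: 692 × $40 = $27,680. Book value $215,500.
Year 2: 4,335 × $40 = $173,400. Book value $42,100.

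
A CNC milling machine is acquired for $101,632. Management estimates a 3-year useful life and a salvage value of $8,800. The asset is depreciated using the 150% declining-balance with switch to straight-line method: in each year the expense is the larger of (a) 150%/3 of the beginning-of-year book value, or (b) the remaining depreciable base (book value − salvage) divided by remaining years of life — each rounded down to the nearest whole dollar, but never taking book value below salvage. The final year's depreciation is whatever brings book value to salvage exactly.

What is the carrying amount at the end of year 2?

$25,408

Depreciable base = $101,632 − $8,800 = $92,832.
Year 1: DB = ⌊$101,632 × 150%/3⌋ = $50,816; SL = ⌊$92,832/3⌋ = $30,944 → take DB $50,816. Book value $50,816.
Year 2: DB = ⌊$50,816 × 150%/3⌋ = $25,408; SL = ⌊$42,016/2⌋ = $21,008 → take DB $25,408. Book value $25,408.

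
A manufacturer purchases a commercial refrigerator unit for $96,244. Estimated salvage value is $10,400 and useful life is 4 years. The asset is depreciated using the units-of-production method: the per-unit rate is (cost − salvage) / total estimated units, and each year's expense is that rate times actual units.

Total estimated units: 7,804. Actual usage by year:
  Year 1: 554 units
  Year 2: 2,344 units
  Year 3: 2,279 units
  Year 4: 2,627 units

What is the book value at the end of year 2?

$64,366

Depreciable base = $96,244 − $10,400 = $85,844.
Rate = $85,844 / 7,804 units = $11 per unit.
Year 1: 554 × $11 = $6,094. Book value $90,150.
Year 2: 2,344 × $11 = $25,784. Book value $64,366.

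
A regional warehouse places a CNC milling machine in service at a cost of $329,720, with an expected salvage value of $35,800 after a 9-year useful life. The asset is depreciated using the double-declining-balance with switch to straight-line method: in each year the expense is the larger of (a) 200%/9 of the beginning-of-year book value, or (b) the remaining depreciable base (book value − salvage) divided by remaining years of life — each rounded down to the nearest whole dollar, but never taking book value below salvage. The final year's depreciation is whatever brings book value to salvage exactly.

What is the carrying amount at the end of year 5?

$93,849

Depreciable base = $329,720 − $35,800 = $293,920.
Year 1: DB = ⌊$329,720 × 200%/9⌋ = $73,271; SL = ⌊$293,920/9⌋ = $32,657 → take DB $73,271. Book value $256,449.
Year 2: DB = ⌊$256,449 × 200%/9⌋ = $56,988; SL = ⌊$220,649/8⌋ = $27,581 → take DB $56,988. Book value $199,461.
Year 3: DB = ⌊$199,461 × 200%/9⌋ = $44,324; SL = ⌊$163,661/7⌋ = $23,380 → take DB $44,324. Book value $155,137.
Year 4: DB = ⌊$155,137 × 200%/9⌋ = $34,474; SL = ⌊$119,337/6⌋ = $19,889 → take DB $34,474. Book value $120,663.
Year 5: DB = ⌊$120,663 × 200%/9⌋ = $26,814; SL = ⌊$84,863/5⌋ = $16,972 → take DB $26,814. Book value $93,849.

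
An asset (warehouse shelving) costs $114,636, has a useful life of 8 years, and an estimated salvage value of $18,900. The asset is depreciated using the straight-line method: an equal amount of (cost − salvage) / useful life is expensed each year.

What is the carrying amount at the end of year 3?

Depreciable base = $114,636 − $18,900 = $95,736.
Annual expense = $95,736 / 8 = $11,967.
End of year 1: book value $102,669.
End of year 2: book value $90,702.
End of year 3: book value $78,735.

$78,735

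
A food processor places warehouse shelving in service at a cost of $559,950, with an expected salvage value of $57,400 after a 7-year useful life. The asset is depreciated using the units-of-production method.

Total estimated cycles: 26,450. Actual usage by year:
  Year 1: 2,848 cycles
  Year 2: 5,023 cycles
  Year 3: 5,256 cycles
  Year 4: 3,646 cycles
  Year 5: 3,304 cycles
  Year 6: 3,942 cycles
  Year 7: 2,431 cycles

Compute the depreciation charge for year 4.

Depreciable base = $559,950 − $57,400 = $502,550.
Rate = $502,550 / 26,450 cycles = $19 per cycle.
Year 1: 2,848 × $19 = $54,112. Book value $505,838.
Year 2: 5,023 × $19 = $95,437. Book value $410,401.
Year 3: 5,256 × $19 = $99,864. Book value $310,537.
Year 4: 3,646 × $19 = $69,274. Book value $241,263.

$69,274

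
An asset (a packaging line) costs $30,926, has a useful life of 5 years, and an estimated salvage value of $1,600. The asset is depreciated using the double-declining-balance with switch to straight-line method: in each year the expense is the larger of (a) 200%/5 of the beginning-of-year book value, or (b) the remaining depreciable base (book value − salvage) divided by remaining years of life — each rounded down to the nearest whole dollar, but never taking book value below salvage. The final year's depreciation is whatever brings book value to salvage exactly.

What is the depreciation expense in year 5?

Depreciable base = $30,926 − $1,600 = $29,326.
Year 1: DB = ⌊$30,926 × 200%/5⌋ = $12,370; SL = ⌊$29,326/5⌋ = $5,865 → take DB $12,370. Book value $18,556.
Year 2: DB = ⌊$18,556 × 200%/5⌋ = $7,422; SL = ⌊$16,956/4⌋ = $4,239 → take DB $7,422. Book value $11,134.
Year 3: DB = ⌊$11,134 × 200%/5⌋ = $4,453; SL = ⌊$9,534/3⌋ = $3,178 → take DB $4,453. Book value $6,681.
Year 4: DB = ⌊$6,681 × 200%/5⌋ = $2,672; SL = ⌊$5,081/2⌋ = $2,540 → take DB $2,672. Book value $4,009.
Year 5 (final): $4,009 − $1,600 = $2,409. Book value $1,600.

$2,409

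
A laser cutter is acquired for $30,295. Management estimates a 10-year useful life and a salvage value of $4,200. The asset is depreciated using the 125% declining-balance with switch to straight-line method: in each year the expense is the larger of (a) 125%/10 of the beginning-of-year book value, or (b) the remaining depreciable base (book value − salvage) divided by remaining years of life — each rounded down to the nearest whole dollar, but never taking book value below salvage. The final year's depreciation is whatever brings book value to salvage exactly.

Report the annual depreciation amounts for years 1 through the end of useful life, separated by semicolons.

Depreciable base = $30,295 − $4,200 = $26,095.
Year 1: DB = ⌊$30,295 × 125%/10⌋ = $3,786; SL = ⌊$26,095/10⌋ = $2,609 → take DB $3,786. Book value $26,509.
Year 2: DB = ⌊$26,509 × 125%/10⌋ = $3,313; SL = ⌊$22,309/9⌋ = $2,478 → take DB $3,313. Book value $23,196.
Year 3: DB = ⌊$23,196 × 125%/10⌋ = $2,899; SL = ⌊$18,996/8⌋ = $2,374 → take DB $2,899. Book value $20,297.
Year 4: DB = ⌊$20,297 × 125%/10⌋ = $2,537; SL = ⌊$16,097/7⌋ = $2,299 → take DB $2,537. Book value $17,760.
Year 5: DB = ⌊$17,760 × 125%/10⌋ = $2,220; SL = ⌊$13,560/6⌋ = $2,260 → take SL $2,260. Book value $15,500.
Year 6: DB = ⌊$15,500 × 125%/10⌋ = $1,937; SL = ⌊$11,300/5⌋ = $2,260 → take SL $2,260. Book value $13,240.
Year 7: DB = ⌊$13,240 × 125%/10⌋ = $1,655; SL = ⌊$9,040/4⌋ = $2,260 → take SL $2,260. Book value $10,980.
Year 8: DB = ⌊$10,980 × 125%/10⌋ = $1,372; SL = ⌊$6,780/3⌋ = $2,260 → take SL $2,260. Book value $8,720.
Year 9: DB = ⌊$8,720 × 125%/10⌋ = $1,090; SL = ⌊$4,520/2⌋ = $2,260 → take SL $2,260. Book value $6,460.
Year 10 (final): $6,460 − $4,200 = $2,260. Book value $4,200.

$3,786; $3,313; $2,899; $2,537; $2,260; $2,260; $2,260; $2,260; $2,260; $2,260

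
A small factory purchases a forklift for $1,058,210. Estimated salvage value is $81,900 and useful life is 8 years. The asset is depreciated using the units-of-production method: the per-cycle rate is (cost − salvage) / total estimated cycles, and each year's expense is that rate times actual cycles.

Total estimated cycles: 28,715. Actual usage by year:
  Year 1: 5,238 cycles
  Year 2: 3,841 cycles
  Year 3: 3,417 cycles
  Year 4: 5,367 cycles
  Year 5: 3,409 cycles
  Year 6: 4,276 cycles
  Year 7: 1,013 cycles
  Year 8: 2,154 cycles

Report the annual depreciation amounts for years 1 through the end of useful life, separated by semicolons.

Depreciable base = $1,058,210 − $81,900 = $976,310.
Rate = $976,310 / 28,715 cycles = $34 per cycle.
Year 1: 5,238 × $34 = $178,092. Book value $880,118.
Year 2: 3,841 × $34 = $130,594. Book value $749,524.
Year 3: 3,417 × $34 = $116,178. Book value $633,346.
Year 4: 5,367 × $34 = $182,478. Book value $450,868.
Year 5: 3,409 × $34 = $115,906. Book value $334,962.
Year 6: 4,276 × $34 = $145,384. Book value $189,578.
Year 7: 1,013 × $34 = $34,442. Book value $155,136.
Year 8: 2,154 × $34 = $73,236. Book value $81,900.

$178,092; $130,594; $116,178; $182,478; $115,906; $145,384; $34,442; $73,236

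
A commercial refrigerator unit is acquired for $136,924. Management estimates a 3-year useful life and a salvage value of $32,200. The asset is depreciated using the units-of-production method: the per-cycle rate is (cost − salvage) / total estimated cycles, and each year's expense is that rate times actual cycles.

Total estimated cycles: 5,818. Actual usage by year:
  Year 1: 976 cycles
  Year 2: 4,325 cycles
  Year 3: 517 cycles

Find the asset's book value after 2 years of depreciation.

Depreciable base = $136,924 − $32,200 = $104,724.
Rate = $104,724 / 5,818 cycles = $18 per cycle.
Year 1: 976 × $18 = $17,568. Book value $119,356.
Year 2: 4,325 × $18 = $77,850. Book value $41,506.

$41,506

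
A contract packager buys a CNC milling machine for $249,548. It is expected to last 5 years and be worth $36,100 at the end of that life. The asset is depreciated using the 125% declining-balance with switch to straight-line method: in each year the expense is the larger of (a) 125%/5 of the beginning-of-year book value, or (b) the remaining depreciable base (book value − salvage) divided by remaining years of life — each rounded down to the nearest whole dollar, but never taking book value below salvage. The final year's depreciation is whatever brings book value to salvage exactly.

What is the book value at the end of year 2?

Depreciable base = $249,548 − $36,100 = $213,448.
Year 1: DB = ⌊$249,548 × 125%/5⌋ = $62,387; SL = ⌊$213,448/5⌋ = $42,689 → take DB $62,387. Book value $187,161.
Year 2: DB = ⌊$187,161 × 125%/5⌋ = $46,790; SL = ⌊$151,061/4⌋ = $37,765 → take DB $46,790. Book value $140,371.

$140,371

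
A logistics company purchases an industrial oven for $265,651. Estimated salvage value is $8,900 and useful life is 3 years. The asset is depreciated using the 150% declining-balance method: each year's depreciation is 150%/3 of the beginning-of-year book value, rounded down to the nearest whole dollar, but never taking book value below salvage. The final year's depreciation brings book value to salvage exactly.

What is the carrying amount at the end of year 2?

Depreciable base = $265,651 − $8,900 = $256,751.
Year 1: ⌊$265,651 × 150%/3⌋ = $132,825. Book value $132,826.
Year 2: ⌊$132,826 × 150%/3⌋ = $66,413. Book value $66,413.

$66,413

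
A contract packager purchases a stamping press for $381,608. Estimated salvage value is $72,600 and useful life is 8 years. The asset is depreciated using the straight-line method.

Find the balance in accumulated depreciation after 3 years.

Depreciable base = $381,608 − $72,600 = $309,008.
Annual expense = $309,008 / 8 = $38,626.
End of year 1: book value $342,982.
End of year 2: book value $304,356.
End of year 3: book value $265,730.
Accumulated through year 3 = $381,608 − $265,730 = $115,878.

$115,878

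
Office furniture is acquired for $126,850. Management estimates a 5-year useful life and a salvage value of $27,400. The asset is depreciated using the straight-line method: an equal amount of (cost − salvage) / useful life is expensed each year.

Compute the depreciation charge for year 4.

Depreciable base = $126,850 − $27,400 = $99,450.
Annual expense = $99,450 / 5 = $19,890.

$19,890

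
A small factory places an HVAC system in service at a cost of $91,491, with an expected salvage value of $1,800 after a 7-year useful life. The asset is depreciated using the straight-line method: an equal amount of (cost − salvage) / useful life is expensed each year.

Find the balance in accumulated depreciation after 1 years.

$12,813

Depreciable base = $91,491 − $1,800 = $89,691.
Annual expense = $89,691 / 7 = $12,813.
End of year 1: book value $78,678.
Accumulated through year 1 = $91,491 − $78,678 = $12,813.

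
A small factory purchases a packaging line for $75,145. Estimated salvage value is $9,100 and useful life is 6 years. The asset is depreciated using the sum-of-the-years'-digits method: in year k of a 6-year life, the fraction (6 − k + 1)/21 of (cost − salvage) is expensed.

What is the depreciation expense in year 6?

Depreciable base = $75,145 − $9,100 = $66,045.
Sum of the years' digits = 6+5+4+3+2+1 = 21.
Year 1: $66,045 × 6/21 = $18,870. Book value $56,275.
Year 2: $66,045 × 5/21 = $15,725. Book value $40,550.
Year 3: $66,045 × 4/21 = $12,580. Book value $27,970.
Year 4: $66,045 × 3/21 = $9,435. Book value $18,535.
Year 5: $66,045 × 2/21 = $6,290. Book value $12,245.
Year 6: $66,045 × 1/21 = $3,145. Book value $9,100.

$3,145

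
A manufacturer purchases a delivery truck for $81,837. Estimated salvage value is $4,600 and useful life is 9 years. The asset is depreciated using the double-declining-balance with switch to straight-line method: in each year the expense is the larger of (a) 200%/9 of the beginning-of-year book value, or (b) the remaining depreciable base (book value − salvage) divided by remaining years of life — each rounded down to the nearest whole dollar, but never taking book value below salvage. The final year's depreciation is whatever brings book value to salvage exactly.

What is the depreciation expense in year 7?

Depreciable base = $81,837 − $4,600 = $77,237.
Year 1: DB = ⌊$81,837 × 200%/9⌋ = $18,186; SL = ⌊$77,237/9⌋ = $8,581 → take DB $18,186. Book value $63,651.
Year 2: DB = ⌊$63,651 × 200%/9⌋ = $14,144; SL = ⌊$59,051/8⌋ = $7,381 → take DB $14,144. Book value $49,507.
Year 3: DB = ⌊$49,507 × 200%/9⌋ = $11,001; SL = ⌊$44,907/7⌋ = $6,415 → take DB $11,001. Book value $38,506.
Year 4: DB = ⌊$38,506 × 200%/9⌋ = $8,556; SL = ⌊$33,906/6⌋ = $5,651 → take DB $8,556. Book value $29,950.
Year 5: DB = ⌊$29,950 × 200%/9⌋ = $6,655; SL = ⌊$25,350/5⌋ = $5,070 → take DB $6,655. Book value $23,295.
Year 6: DB = ⌊$23,295 × 200%/9⌋ = $5,176; SL = ⌊$18,695/4⌋ = $4,673 → take DB $5,176. Book value $18,119.
Year 7: DB = ⌊$18,119 × 200%/9⌋ = $4,026; SL = ⌊$13,519/3⌋ = $4,506 → take SL $4,506. Book value $13,613.

$4,506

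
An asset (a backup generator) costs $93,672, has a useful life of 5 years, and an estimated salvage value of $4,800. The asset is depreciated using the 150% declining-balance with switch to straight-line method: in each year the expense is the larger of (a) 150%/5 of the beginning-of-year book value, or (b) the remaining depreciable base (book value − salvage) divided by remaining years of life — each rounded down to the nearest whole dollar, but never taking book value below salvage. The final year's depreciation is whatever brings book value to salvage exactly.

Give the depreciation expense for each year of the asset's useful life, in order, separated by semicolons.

Depreciable base = $93,672 − $4,800 = $88,872.
Year 1: DB = ⌊$93,672 × 150%/5⌋ = $28,101; SL = ⌊$88,872/5⌋ = $17,774 → take DB $28,101. Book value $65,571.
Year 2: DB = ⌊$65,571 × 150%/5⌋ = $19,671; SL = ⌊$60,771/4⌋ = $15,192 → take DB $19,671. Book value $45,900.
Year 3: DB = ⌊$45,900 × 150%/5⌋ = $13,770; SL = ⌊$41,100/3⌋ = $13,700 → take DB $13,770. Book value $32,130.
Year 4: DB = ⌊$32,130 × 150%/5⌋ = $9,639; SL = ⌊$27,330/2⌋ = $13,665 → take SL $13,665. Book value $18,465.
Year 5 (final): $18,465 − $4,800 = $13,665. Book value $4,800.

$28,101; $19,671; $13,770; $13,665; $13,665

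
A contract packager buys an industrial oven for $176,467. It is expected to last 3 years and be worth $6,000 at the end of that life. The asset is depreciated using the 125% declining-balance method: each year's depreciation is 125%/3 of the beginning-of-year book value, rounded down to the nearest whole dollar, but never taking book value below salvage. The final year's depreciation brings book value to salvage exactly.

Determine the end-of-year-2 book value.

$60,049

Depreciable base = $176,467 − $6,000 = $170,467.
Year 1: ⌊$176,467 × 125%/3⌋ = $73,527. Book value $102,940.
Year 2: ⌊$102,940 × 125%/3⌋ = $42,891. Book value $60,049.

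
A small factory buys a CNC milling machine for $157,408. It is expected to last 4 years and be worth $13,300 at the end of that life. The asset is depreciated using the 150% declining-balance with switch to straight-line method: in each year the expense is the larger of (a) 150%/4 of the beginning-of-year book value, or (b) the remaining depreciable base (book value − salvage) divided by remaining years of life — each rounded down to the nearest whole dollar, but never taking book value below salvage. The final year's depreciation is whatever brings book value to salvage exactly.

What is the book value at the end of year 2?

$61,488

Depreciable base = $157,408 − $13,300 = $144,108.
Year 1: DB = ⌊$157,408 × 150%/4⌋ = $59,028; SL = ⌊$144,108/4⌋ = $36,027 → take DB $59,028. Book value $98,380.
Year 2: DB = ⌊$98,380 × 150%/4⌋ = $36,892; SL = ⌊$85,080/3⌋ = $28,360 → take DB $36,892. Book value $61,488.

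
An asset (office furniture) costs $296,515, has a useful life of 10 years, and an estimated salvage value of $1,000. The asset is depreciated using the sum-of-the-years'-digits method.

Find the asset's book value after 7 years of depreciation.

$33,238

Depreciable base = $296,515 − $1,000 = $295,515.
Sum of the years' digits = 10+9+8+7+6+5+4+3+2+1 = 55.
Year 1: $295,515 × 10/55 = $53,730. Book value $242,785.
Year 2: $295,515 × 9/55 = $48,357. Book value $194,428.
Year 3: $295,515 × 8/55 = $42,984. Book value $151,444.
Year 4: $295,515 × 7/55 = $37,611. Book value $113,833.
Year 5: $295,515 × 6/55 = $32,238. Book value $81,595.
Year 6: $295,515 × 5/55 = $26,865. Book value $54,730.
Year 7: $295,515 × 4/55 = $21,492. Book value $33,238.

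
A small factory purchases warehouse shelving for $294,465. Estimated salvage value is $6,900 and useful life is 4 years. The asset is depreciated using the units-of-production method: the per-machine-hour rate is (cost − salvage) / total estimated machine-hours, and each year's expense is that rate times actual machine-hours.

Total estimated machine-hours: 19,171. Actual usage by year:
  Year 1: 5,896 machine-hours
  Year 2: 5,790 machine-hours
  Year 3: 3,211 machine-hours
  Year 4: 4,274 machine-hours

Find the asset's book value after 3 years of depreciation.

$71,010

Depreciable base = $294,465 − $6,900 = $287,565.
Rate = $287,565 / 19,171 machine-hours = $15 per machine-hour.
Year 1: 5,896 × $15 = $88,440. Book value $206,025.
Year 2: 5,790 × $15 = $86,850. Book value $119,175.
Year 3: 3,211 × $15 = $48,165. Book value $71,010.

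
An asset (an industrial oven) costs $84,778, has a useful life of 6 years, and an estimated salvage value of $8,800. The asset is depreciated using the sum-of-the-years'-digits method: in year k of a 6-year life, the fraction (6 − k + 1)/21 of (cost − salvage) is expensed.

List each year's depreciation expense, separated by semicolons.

$21,708; $18,090; $14,472; $10,854; $7,236; $3,618

Depreciable base = $84,778 − $8,800 = $75,978.
Sum of the years' digits = 6+5+4+3+2+1 = 21.
Year 1: $75,978 × 6/21 = $21,708. Book value $63,070.
Year 2: $75,978 × 5/21 = $18,090. Book value $44,980.
Year 3: $75,978 × 4/21 = $14,472. Book value $30,508.
Year 4: $75,978 × 3/21 = $10,854. Book value $19,654.
Year 5: $75,978 × 2/21 = $7,236. Book value $12,418.
Year 6: $75,978 × 1/21 = $3,618. Book value $8,800.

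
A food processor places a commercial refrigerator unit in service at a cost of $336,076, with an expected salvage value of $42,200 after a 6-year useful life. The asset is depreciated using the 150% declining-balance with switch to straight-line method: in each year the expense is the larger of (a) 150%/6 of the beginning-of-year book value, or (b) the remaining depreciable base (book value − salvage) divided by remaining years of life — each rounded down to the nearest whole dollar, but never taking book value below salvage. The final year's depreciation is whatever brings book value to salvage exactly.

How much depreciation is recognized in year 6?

$32,069

Depreciable base = $336,076 − $42,200 = $293,876.
Year 1: DB = ⌊$336,076 × 150%/6⌋ = $84,019; SL = ⌊$293,876/6⌋ = $48,979 → take DB $84,019. Book value $252,057.
Year 2: DB = ⌊$252,057 × 150%/6⌋ = $63,014; SL = ⌊$209,857/5⌋ = $41,971 → take DB $63,014. Book value $189,043.
Year 3: DB = ⌊$189,043 × 150%/6⌋ = $47,260; SL = ⌊$146,843/4⌋ = $36,710 → take DB $47,260. Book value $141,783.
Year 4: DB = ⌊$141,783 × 150%/6⌋ = $35,445; SL = ⌊$99,583/3⌋ = $33,194 → take DB $35,445. Book value $106,338.
Year 5: DB = ⌊$106,338 × 150%/6⌋ = $26,584; SL = ⌊$64,138/2⌋ = $32,069 → take SL $32,069. Book value $74,269.
Year 6 (final): $74,269 − $42,200 = $32,069. Book value $42,200.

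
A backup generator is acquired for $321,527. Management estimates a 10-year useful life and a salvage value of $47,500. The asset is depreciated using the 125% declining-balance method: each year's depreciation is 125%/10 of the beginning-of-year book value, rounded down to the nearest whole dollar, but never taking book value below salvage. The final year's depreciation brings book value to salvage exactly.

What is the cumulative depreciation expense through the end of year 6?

$177,225

Depreciable base = $321,527 − $47,500 = $274,027.
Year 1: ⌊$321,527 × 125%/10⌋ = $40,190. Book value $281,337.
Year 2: ⌊$281,337 × 125%/10⌋ = $35,167. Book value $246,170.
Year 3: ⌊$246,170 × 125%/10⌋ = $30,771. Book value $215,399.
Year 4: ⌊$215,399 × 125%/10⌋ = $26,924. Book value $188,475.
Year 5: ⌊$188,475 × 125%/10⌋ = $23,559. Book value $164,916.
Year 6: ⌊$164,916 × 125%/10⌋ = $20,614. Book value $144,302.
Accumulated through year 6 = $321,527 − $144,302 = $177,225.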